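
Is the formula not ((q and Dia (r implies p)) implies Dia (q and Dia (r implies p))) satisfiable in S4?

No, unsatisfiable

1. not ((q and Dia (r implies p)) implies Dia (q and Dia (r implies p))), 0
2. q and Dia (r implies p), 0   [neg-implies-rule on 1]
3. not Dia (q and Dia (r implies p)), 0   [neg-implies-rule on 1]
4. q, 0   [and-rule on 2]
5. Dia (r implies p), 0   [and-rule on 2]
6. not (q and Dia (r implies p)), 0   [neg-Dia-rule on 3 via 0R0]
7. not Dia (r implies p), 0   [neg-and-rule on 6 (branches; this branch)]
8. not (r implies p), 0   [neg-Dia-rule on 7 via 0R0]
9. r, 0   [neg-implies-rule on 8]
10. not p, 0   [neg-implies-rule on 8]
11. r implies p, 1   [Dia-rule on 5: fresh world 1, 0R1]
12. not (q and Dia (r implies p)), 1   [neg-Dia-rule on 3 via 0R1]
13. not (r implies p), 1   [neg-Dia-rule on 7 via 0R1]
14. r, 1   [neg-implies-rule on 13]
15. not p, 1   [neg-implies-rule on 13]
16. p, 1   [implies-rule on 11 (branches; this branch)]
Accessibility: 0R0, 0R1, 1R1
Branch closes: p and not p both at 1.
Every branch closes; the branch above is one of them.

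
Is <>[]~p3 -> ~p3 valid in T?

No, not valid

Tableau for the negation ~(<>[]~p3 -> ~p3):
1. ~(<>[]~p3 -> ~p3), 0
2. <>[]~p3, 0
3. p3, 0
4. []~p3, 1
5. ~p3, 1
Accessibility: 0R0, 0R1, 1R1
The negation has an open branch (countermodel exists).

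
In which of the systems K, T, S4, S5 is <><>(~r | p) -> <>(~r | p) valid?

S4, S5

S4-tableau for the negation ~(<><>(~r | p) -> <>(~r | p)):
1. ~(<><>(~r | p) -> <>(~r | p)), w0
2. <><>(~r | p), w0
3. ~<>(~r | p), w0
4. ~(~r | p), w0
5. r, w0
6. ~p, w0
7. <>(~r | p), w1
8. ~(~r | p), w1
9. r, w1
10. ~p, w1
11. ~r | p, w2
12. ~(~r | p), w2
13. r, w2
14. ~p, w2
15. p, w2
Accessibility: w0Rw0, w0Rw1, w0Rw2, w1Rw1, w1Rw2, w2Rw2
Branch closes: p and ~p both at w2.
Every branch closes (one shown): valid in S4, hence also in S5 (every theorem of S4 is a theorem of S5).
T-tableau for the negation ~(<><>(~r | p) -> <>(~r | p)):
1. ~(<><>(~r | p) -> <>(~r | p)), w0
2. <><>(~r | p), w0
3. ~<>(~r | p), w0
4. ~(~r | p), w0
5. r, w0
6. ~p, w0
7. <>(~r | p), w1
8. ~(~r | p), w1
9. r, w1
10. ~p, w1
11. ~r | p, w2
12. p, w2
Accessibility: w0Rw0, w0Rw1, w1Rw1, w1Rw2, w2Rw2
Complete open branch: countermodel on a T-frame, so not valid in T, nor in K (the same frame is also a K-frame).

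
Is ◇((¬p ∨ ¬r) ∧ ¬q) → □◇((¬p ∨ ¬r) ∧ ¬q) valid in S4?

Tableau for the negation ¬(◇((¬p ∨ ¬r) ∧ ¬q) → □◇((¬p ∨ ¬r) ∧ ¬q)):
1. ¬(◇((¬p ∨ ¬r) ∧ ¬q) → □◇((¬p ∨ ¬r) ∧ ¬q)), u
2. ◇((¬p ∨ ¬r) ∧ ¬q), u
3. ¬□◇((¬p ∨ ¬r) ∧ ¬q), u
4. (¬p ∨ ¬r) ∧ ¬q, v
5. ¬p ∨ ¬r, v
6. ¬q, v
7. ¬r, v
8. ¬◇((¬p ∨ ¬r) ∧ ¬q), w
9. ¬((¬p ∨ ¬r) ∧ ¬q), w
10. q, w
Accessibility: uRu, uRv, uRw, vRv, wRw
The negation has an open branch (countermodel exists).

No, not valid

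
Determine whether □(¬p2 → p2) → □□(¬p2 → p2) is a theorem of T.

Tableau for the negation ¬(□(¬p2 → p2) → □□(¬p2 → p2)):
1. ¬(□(¬p2 → p2) → □□(¬p2 → p2)), 0
2. □(¬p2 → p2), 0
3. ¬□□(¬p2 → p2), 0
4. ¬p2 → p2, 0
5. p2, 0
6. ¬□(¬p2 → p2), 1
7. ¬p2 → p2, 1
8. p2, 1
9. ¬(¬p2 → p2), 2
10. ¬p2, 2
Accessibility: 0R0, 0R1, 1R1, 1R2, 2R2
The negation has an open branch (countermodel exists).

Not valid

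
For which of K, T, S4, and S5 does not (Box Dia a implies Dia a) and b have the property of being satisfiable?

K

K-tableau for the formula:
1. not (Box Dia a implies Dia a) and b, w0
2. not (Box Dia a implies Dia a), w0
3. b, w0
4. Box Dia a, w0
5. not Dia a, w0
Complete open branch: satisfiable in K.
T-tableau for the formula:
1. not (Box Dia a implies Dia a) and b, w0
2. not (Box Dia a implies Dia a), w0
3. b, w0
4. Box Dia a, w0
5. not Dia a, w0
6. Dia a, w0
7. not a, w0
8. a, w1
9. Dia a, w1
10. not a, w1
Accessibility: w0Rw0, w0Rw1, w1Rw1
Branch closes: a and not a both at w1.
Every branch closes (one shown): unsatisfiable in T, hence also in S4, S5 (every S4/S5-frame is a T-frame).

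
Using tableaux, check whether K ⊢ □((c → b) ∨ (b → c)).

Valid in K

Tableau for the negation ¬□((c → b) ∨ (b → c)):
1. ¬□((c → b) ∨ (b → c)), 0
2. ¬((c → b) ∨ (b → c)), 1
3. ¬(c → b), 1
4. ¬(b → c), 1
5. c, 1
6. ¬b, 1
7. b, 1
8. ¬c, 1
Accessibility: 0R1
Branch closes: b and ¬b both at 1.
All branches of the negation close; one closing branch shown above.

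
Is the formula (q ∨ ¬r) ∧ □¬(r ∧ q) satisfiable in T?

Yes, satisfiable

1. (q ∨ ¬r) ∧ □¬(r ∧ q), 0
2. q ∨ ¬r, 0
3. □¬(r ∧ q), 0
4. ¬(r ∧ q), 0
5. ¬r, 0
6. ¬q, 0
Accessibility: 0R0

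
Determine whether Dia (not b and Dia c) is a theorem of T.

Tableau for the negation not Dia (not b and Dia c):
1. not Dia (not b and Dia c), u
2. not (not b and Dia c), u
3. not Dia c, u
4. not c, u
Accessibility: uRu
The negation has an open branch (countermodel exists).

Invalid (countermodel exists)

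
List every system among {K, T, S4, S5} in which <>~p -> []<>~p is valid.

S5

S5-tableau for the negation ~(<>~p -> []<>~p):
1. ~(<>~p -> []<>~p), w0
2. <>~p, w0
3. ~[]<>~p, w0
4. ~p, w1
5. ~<>~p, w2
6. p, w0
7. p, w1
Accessibility: w0Rw0, w0Rw1, w0Rw2, w1Rw0, w1Rw1, w1Rw2, w2Rw0, w2Rw1, w2Rw2
Branch closes: p and ~p both at w1.
Every branch closes (one shown): valid in S5.
S4-tableau for the negation ~(<>~p -> []<>~p):
1. ~(<>~p -> []<>~p), w0
2. <>~p, w0
3. ~[]<>~p, w0
4. ~p, w1
5. ~<>~p, w2
6. p, w2
Accessibility: w0Rw0, w0Rw1, w0Rw2, w1Rw1, w2Rw2
Complete open branch: countermodel on an S4-frame, so not valid in S4, nor in K, T (the same frame is also a K-frame and a T-frame).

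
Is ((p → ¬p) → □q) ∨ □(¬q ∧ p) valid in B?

Tableau for the negation ¬(((p → ¬p) → □q) ∨ □(¬q ∧ p)):
1. ¬(((p → ¬p) → □q) ∨ □(¬q ∧ p)), u
2. ¬((p → ¬p) → □q), u   [¬∨-rule on 1]
3. ¬□(¬q ∧ p), u   [¬∨-rule on 1]
4. p → ¬p, u   [¬→-rule on 2]
5. ¬□q, u   [¬→-rule on 2]
6. ¬p, u   [→-rule on 4 (branches; this branch)]
7. ¬(¬q ∧ p), v   [¬□-rule on 3: fresh world v, uRv]
8. ¬p, v   [¬∧-rule on 7 (branches; this branch)]
9. ¬q, w   [¬□-rule on 5: fresh world w, uRw]
Accessibility: uRu, uRv, uRw, vRu, vRv, wRu, wRw
The negation has an open branch (countermodel exists).

No, not valid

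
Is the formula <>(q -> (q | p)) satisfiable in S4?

Satisfiable

1. <>(q -> (q | p)), w0
2. q -> (q | p), w1   [<>-rule on 1: fresh world w1, w0Rw1]
3. q | p, w1   [->-rule on 2 (branches; this branch)]
4. p, w1   [|-rule on 3 (branches; this branch)]
Accessibility: w0Rw0, w0Rw1, w1Rw1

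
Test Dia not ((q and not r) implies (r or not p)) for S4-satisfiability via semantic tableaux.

1. Dia not ((q and not r) implies (r or not p)), u
2. not ((q and not r) implies (r or not p)), v
3. q and not r, v
4. not (r or not p), v
5. q, v
6. not r, v
7. p, v
Accessibility: uRu, uRv, vRv

Yes, satisfiable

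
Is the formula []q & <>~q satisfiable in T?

Unsatisfiable

1. []q & <>~q, u
2. []q, u
3. <>~q, u
4. q, u
5. ~q, v
6. q, v
Accessibility: uRu, uRv, vRv
Branch closes: q and ~q both at v.
Every branch closes; the branch above is one of them.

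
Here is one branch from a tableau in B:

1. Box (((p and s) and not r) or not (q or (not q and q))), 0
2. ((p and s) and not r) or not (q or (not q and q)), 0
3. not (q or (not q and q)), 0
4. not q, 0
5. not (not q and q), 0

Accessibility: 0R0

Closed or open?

Not closed

No atom appears with both signs at the same world.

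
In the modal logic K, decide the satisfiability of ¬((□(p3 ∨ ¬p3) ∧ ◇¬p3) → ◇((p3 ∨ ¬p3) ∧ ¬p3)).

1. ¬((□(p3 ∨ ¬p3) ∧ ◇¬p3) → ◇((p3 ∨ ¬p3) ∧ ¬p3)), 0
2. □(p3 ∨ ¬p3) ∧ ◇¬p3, 0
3. ¬◇((p3 ∨ ¬p3) ∧ ¬p3), 0
4. □(p3 ∨ ¬p3), 0
5. ◇¬p3, 0
6. ¬p3, 1
7. ¬((p3 ∨ ¬p3) ∧ ¬p3), 1
8. p3 ∨ ¬p3, 1
9. ¬(p3 ∨ ¬p3), 1
10. p3, 1
Accessibility: 0R1
Branch closes: p3 and ¬p3 both at 1.
Every branch closes; the branch above is one of them.

No, unsatisfiable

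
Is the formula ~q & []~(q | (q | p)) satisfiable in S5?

1. ~q & []~(q | (q | p)), w0
2. ~q, w0
3. []~(q | (q | p)), w0
4. ~(q | (q | p)), w0
5. ~(q | p), w0
6. ~p, w0
Accessibility: w0Rw0

Yes, satisfiable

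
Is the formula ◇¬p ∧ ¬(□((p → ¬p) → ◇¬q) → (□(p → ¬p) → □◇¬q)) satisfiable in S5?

Unsatisfiable

1. ◇¬p ∧ ¬(□((p → ¬p) → ◇¬q) → (□(p → ¬p) → □◇¬q)), w0
2. ◇¬p, w0
3. ¬(□((p → ¬p) → ◇¬q) → (□(p → ¬p) → □◇¬q)), w0
4. □((p → ¬p) → ◇¬q), w0
5. ¬(□(p → ¬p) → □◇¬q), w0
6. □(p → ¬p), w0
7. ¬□◇¬q, w0
8. (p → ¬p) → ◇¬q, w0
9. p → ¬p, w0
10. ◇¬q, w0
11. ¬p, w0
12. ¬p, w1
13. (p → ¬p) → ◇¬q, w1
14. p → ¬p, w1
15. ◇¬q, w1
16. ¬◇¬q, w2
17. (p → ¬p) → ◇¬q, w2
18. p → ¬p, w2
19. q, w0
20. q, w1
21. q, w2
22. ◇¬q, w2
23. ¬p, w2
24. ¬q, w3
25. (p → ¬p) → ◇¬q, w3
26. p → ¬p, w3
27. q, w3
Accessibility: w0Rw0, w0Rw1, w0Rw2, w0Rw3, w1Rw0, w1Rw1, w1Rw2, w1Rw3, w2Rw0, w2Rw1, w2Rw2, w2Rw3, w3Rw0, w3Rw1, w3Rw2, w3Rw3
Branch closes: q and ¬q both at w3.
All branches of the tableau close; one closing branch shown above.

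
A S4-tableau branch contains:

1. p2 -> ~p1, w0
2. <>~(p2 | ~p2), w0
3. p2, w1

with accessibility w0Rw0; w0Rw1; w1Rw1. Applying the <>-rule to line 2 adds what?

a fresh world w2 with w0Rw2, and ~(p2 | ~p2) at w2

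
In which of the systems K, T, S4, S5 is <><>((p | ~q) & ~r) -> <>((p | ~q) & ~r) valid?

S4, S5

T-tableau for the negation ~(<><>((p | ~q) & ~r) -> <>((p | ~q) & ~r)):
1. ~(<><>((p | ~q) & ~r) -> <>((p | ~q) & ~r)), u
2. <><>((p | ~q) & ~r), u
3. ~<>((p | ~q) & ~r), u
4. ~((p | ~q) & ~r), u
5. r, u
6. <>((p | ~q) & ~r), v
7. ~((p | ~q) & ~r), v
8. r, v
9. (p | ~q) & ~r, w
10. p | ~q, w
11. ~r, w
12. ~q, w
Accessibility: uRu, uRv, vRv, vRw, wRw
Complete open branch: countermodel on a T-frame, so not valid in T, nor in K (the same frame is also a K-frame).
S4-tableau for the negation ~(<><>((p | ~q) & ~r) -> <>((p | ~q) & ~r)):
1. ~(<><>((p | ~q) & ~r) -> <>((p | ~q) & ~r)), u
2. <><>((p | ~q) & ~r), u
3. ~<>((p | ~q) & ~r), u
4. ~((p | ~q) & ~r), u
5. ~(p | ~q), u
6. ~p, u
7. q, u
8. <>((p | ~q) & ~r), v
9. ~((p | ~q) & ~r), v
10. ~(p | ~q), v
11. ~p, v
12. q, v
13. (p | ~q) & ~r, w
14. p | ~q, w
15. ~r, w
16. ~((p | ~q) & ~r), w
17. ~q, w
18. ~(p | ~q), w
19. ~p, w
20. q, w
Accessibility: uRu, uRv, uRw, vRv, vRw, wRw
Branch closes: q and ~q both at w.
Every branch closes (one shown): valid in S4, hence also in S5 (every theorem of S4 is a theorem of S5).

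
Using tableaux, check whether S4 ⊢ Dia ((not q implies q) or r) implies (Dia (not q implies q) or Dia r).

Tableau for the negation not (Dia ((not q implies q) or r) implies (Dia (not q implies q) or Dia r)):
1. not (Dia ((not q implies q) or r) implies (Dia (not q implies q) or Dia r)), u
2. Dia ((not q implies q) or r), u   [neg-implies-rule on 1]
3. not (Dia (not q implies q) or Dia r), u   [neg-implies-rule on 1]
4. not Dia (not q implies q), u   [neg-or-rule on 3]
5. not Dia r, u   [neg-or-rule on 3]
6. not (not q implies q), u   [neg-Dia-rule on 4 via uRu]
7. not q, u   [neg-implies-rule on 6]
8. not r, u   [neg-Dia-rule on 5 via uRu]
9. (not q implies q) or r, v   [Dia-rule on 2: fresh world v, uRv]
10. not (not q implies q), v   [neg-Dia-rule on 4 via uRv]
11. not q, v   [neg-implies-rule on 10]
12. not r, v   [neg-Dia-rule on 5 via uRv]
13. not q implies q, v   [or-rule on 9 (branches; this branch)]
14. q, v   [implies-rule on 13 (branches; this branch)]
Accessibility: uRu, uRv, vRv
Branch closes: q and not q both at v.
All branches of the negation close; one closing branch shown above.

Yes, valid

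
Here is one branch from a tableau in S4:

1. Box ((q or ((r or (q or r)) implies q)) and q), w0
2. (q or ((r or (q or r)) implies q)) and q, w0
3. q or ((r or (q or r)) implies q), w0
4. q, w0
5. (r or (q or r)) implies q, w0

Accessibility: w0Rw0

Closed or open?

Not closed

No atom appears with both signs at the same world.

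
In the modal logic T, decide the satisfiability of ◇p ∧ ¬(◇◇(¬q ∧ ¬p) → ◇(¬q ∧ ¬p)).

1. ◇p ∧ ¬(◇◇(¬q ∧ ¬p) → ◇(¬q ∧ ¬p)), 0
2. ◇p, 0
3. ¬(◇◇(¬q ∧ ¬p) → ◇(¬q ∧ ¬p)), 0
4. ◇◇(¬q ∧ ¬p), 0
5. ¬◇(¬q ∧ ¬p), 0
6. ¬(¬q ∧ ¬p), 0
7. p, 0
8. p, 1
9. ¬(¬q ∧ ¬p), 1
10. ◇(¬q ∧ ¬p), 2
11. ¬(¬q ∧ ¬p), 2
12. p, 2
13. ¬q ∧ ¬p, 3
14. ¬q, 3
15. ¬p, 3
Accessibility: 0R0, 0R1, 0R2, 1R1, 2R2, 2R3, 3R3

Satisfiable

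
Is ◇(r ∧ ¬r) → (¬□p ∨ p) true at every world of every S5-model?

Valid

Tableau for the negation ¬(◇(r ∧ ¬r) → (¬□p ∨ p)):
1. ¬(◇(r ∧ ¬r) → (¬□p ∨ p)), 0
2. ◇(r ∧ ¬r), 0
3. ¬(¬□p ∨ p), 0
4. □p, 0
5. ¬p, 0
6. p, 0
Accessibility: 0R0
Branch closes: p and ¬p both at 0.
All branches of the negation close; one closing branch shown above.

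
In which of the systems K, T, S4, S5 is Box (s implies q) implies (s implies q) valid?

T, S4, S5

K-tableau for the negation not (Box (s implies q) implies (s implies q)):
1. not (Box (s implies q) implies (s implies q)), u
2. Box (s implies q), u
3. not (s implies q), u
4. s, u
5. not q, u
Complete open branch: countermodel on a K-frame, so not valid in K.
T-tableau for the negation not (Box (s implies q) implies (s implies q)):
1. not (Box (s implies q) implies (s implies q)), u
2. Box (s implies q), u
3. not (s implies q), u
4. s, u
5. not q, u
6. s implies q, u
7. q, u
Accessibility: uRu
Branch closes: q and not q both at u.
Every branch closes (one shown): valid in T, hence also in S4, S5 (every theorem of T is a theorem of S4 and S5).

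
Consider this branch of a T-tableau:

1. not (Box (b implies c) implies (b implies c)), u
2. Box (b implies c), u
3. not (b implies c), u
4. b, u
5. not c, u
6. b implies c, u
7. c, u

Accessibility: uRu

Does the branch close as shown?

Both c and not c appear at u.

Closed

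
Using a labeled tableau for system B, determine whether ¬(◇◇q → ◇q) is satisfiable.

Satisfiable (open branch found)

1. ¬(◇◇q → ◇q), w0
2. ◇◇q, w0
3. ¬◇q, w0
4. ¬q, w0
5. ◇q, w1
6. ¬q, w1
7. q, w2
Accessibility: w0Rw0, w0Rw1, w1Rw0, w1Rw1, w1Rw2, w2Rw1, w2Rw2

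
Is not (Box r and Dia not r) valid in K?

Valid

Tableau for the negation Box r and Dia not r:
1. Box r and Dia not r, u
2. Box r, u   [and-rule on 1]
3. Dia not r, u   [and-rule on 1]
4. not r, v   [Dia-rule on 3: fresh world v, uRv]
5. r, v   [Box-rule on 2 via uRv]
Accessibility: uRv
Branch closes: r and not r both at v.
All branches of the negation close; one closing branch shown above.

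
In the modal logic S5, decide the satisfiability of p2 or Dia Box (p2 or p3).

1. p2 or Dia Box (p2 or p3), w0
2. Dia Box (p2 or p3), w0
3. Box (p2 or p3), w1
4. p2 or p3, w0
5. p2 or p3, w1
6. p3, w0
7. p3, w1
Accessibility: w0Rw0, w0Rw1, w1Rw0, w1Rw1

Yes, satisfiable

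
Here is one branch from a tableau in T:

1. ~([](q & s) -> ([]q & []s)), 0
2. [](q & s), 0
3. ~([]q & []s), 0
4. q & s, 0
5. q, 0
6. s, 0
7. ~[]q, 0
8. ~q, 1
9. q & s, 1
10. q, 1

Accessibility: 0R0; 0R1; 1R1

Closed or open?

Yes, closed

Both q and ~q appear at 1.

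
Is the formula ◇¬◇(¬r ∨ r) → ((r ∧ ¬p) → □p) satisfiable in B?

1. ◇¬◇(¬r ∨ r) → ((r ∧ ¬p) → □p), u
2. (r ∧ ¬p) → □p, u
3. □p, u
4. p, u
Accessibility: uRu

Yes, satisfiable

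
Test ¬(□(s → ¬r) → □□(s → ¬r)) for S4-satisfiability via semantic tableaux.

Unsatisfiable

1. ¬(□(s → ¬r) → □□(s → ¬r)), u
2. □(s → ¬r), u
3. ¬□□(s → ¬r), u
4. s → ¬r, u
5. ¬r, u
6. ¬□(s → ¬r), v
7. s → ¬r, v
8. ¬r, v
9. ¬(s → ¬r), w
10. s, w
11. r, w
12. s → ¬r, w
13. ¬r, w
Accessibility: uRu, uRv, uRw, vRv, vRw, wRw
Branch closes: r and ¬r both at w.
(One branch shown.) All branches close.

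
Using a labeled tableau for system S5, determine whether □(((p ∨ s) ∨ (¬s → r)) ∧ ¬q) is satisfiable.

Satisfiable

1. □(((p ∨ s) ∨ (¬s → r)) ∧ ¬q), 0
2. ((p ∨ s) ∨ (¬s → r)) ∧ ¬q, 0   [□-rule on 1 via 0R0]
3. (p ∨ s) ∨ (¬s → r), 0   [∧-rule on 2]
4. ¬q, 0   [∧-rule on 2]
5. ¬s → r, 0   [∨-rule on 3 (branches; this branch)]
6. r, 0   [→-rule on 5 (branches; this branch)]
Accessibility: 0R0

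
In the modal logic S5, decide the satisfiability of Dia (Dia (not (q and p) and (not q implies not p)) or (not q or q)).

1. Dia (Dia (not (q and p) and (not q implies not p)) or (not q or q)), w0
2. Dia (not (q and p) and (not q implies not p)) or (not q or q), w1
3. not q or q, w1
4. q, w1
Accessibility: w0Rw0, w0Rw1, w1Rw0, w1Rw1

Satisfiable (open branch found)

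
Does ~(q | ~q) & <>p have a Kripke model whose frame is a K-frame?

No, unsatisfiable

1. ~(q | ~q) & <>p, 0
2. ~(q | ~q), 0   [&-rule on 1]
3. <>p, 0   [&-rule on 1]
4. ~q, 0   [~|-rule on 2]
5. q, 0   [~|-rule on 2]
Branch closes: q and ~q both at 0.
All branches of the tableau close; one closing branch shown above.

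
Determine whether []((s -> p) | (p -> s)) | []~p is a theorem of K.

Yes, valid

Tableau for the negation ~([]((s -> p) | (p -> s)) | []~p):
1. ~([]((s -> p) | (p -> s)) | []~p), u
2. ~[]((s -> p) | (p -> s)), u   [~|-rule on 1]
3. ~[]~p, u   [~|-rule on 1]
4. ~((s -> p) | (p -> s)), v   [~[]-rule on 2: fresh world v, uRv]
5. ~(s -> p), v   [~|-rule on 4]
6. ~(p -> s), v   [~|-rule on 4]
7. s, v   [~->-rule on 5]
8. ~p, v   [~->-rule on 5]
9. p, v   [~->-rule on 6]
10. ~s, v   [~->-rule on 6]
Accessibility: uRv
Branch closes: p and ~p both at v.
Every branch of the negation's tableau closes; the branch above is one of them.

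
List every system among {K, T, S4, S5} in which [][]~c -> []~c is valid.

T, S4, S5

T-tableau for the negation ~([][]~c -> []~c):
1. ~([][]~c -> []~c), 0
2. [][]~c, 0
3. ~[]~c, 0
4. []~c, 0
5. ~c, 0
6. c, 1
7. []~c, 1
8. ~c, 1
Accessibility: 0R0, 0R1, 1R1
Branch closes: c and ~c both at 1.
Every branch closes (one shown): valid in T, hence also in S4, S5 (every theorem of T is a theorem of S4 and S5).
K-tableau for the negation ~([][]~c -> []~c):
1. ~([][]~c -> []~c), 0
2. [][]~c, 0
3. ~[]~c, 0
4. c, 1
5. []~c, 1
Accessibility: 0R1
Complete open branch: countermodel on a K-frame, so not valid in K.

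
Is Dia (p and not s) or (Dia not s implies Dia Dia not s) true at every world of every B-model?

Valid in B

Tableau for the negation not (Dia (p and not s) or (Dia not s implies Dia Dia not s)):
1. not (Dia (p and not s) or (Dia not s implies Dia Dia not s)), u
2. not Dia (p and not s), u
3. not (Dia not s implies Dia Dia not s), u
4. Dia not s, u
5. not Dia Dia not s, u
6. not (p and not s), u
7. not Dia not s, u
8. s, u
9. not s, v
10. not (p and not s), v
11. not Dia not s, v
12. s, v
Accessibility: uRu, uRv, vRu, vRv
Branch closes: s and not s both at v.
All branches of the negation close; one closing branch shown above.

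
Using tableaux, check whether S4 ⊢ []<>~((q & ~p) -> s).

No, not valid

Tableau for the negation ~[]<>~((q & ~p) -> s):
1. ~[]<>~((q & ~p) -> s), 0
2. ~<>~((q & ~p) -> s), 1
3. (q & ~p) -> s, 1
4. s, 1
Accessibility: 0R0, 0R1, 1R1
The negation has an open branch (countermodel exists).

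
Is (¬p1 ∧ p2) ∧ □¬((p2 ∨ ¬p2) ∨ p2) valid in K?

No, not valid

Tableau for the negation ¬((¬p1 ∧ p2) ∧ □¬((p2 ∨ ¬p2) ∨ p2)):
1. ¬((¬p1 ∧ p2) ∧ □¬((p2 ∨ ¬p2) ∨ p2)), w0
2. ¬□¬((p2 ∨ ¬p2) ∨ p2), w0
3. (p2 ∨ ¬p2) ∨ p2, w1
4. p2, w1
Accessibility: w0Rw1
The negation has an open branch (countermodel exists).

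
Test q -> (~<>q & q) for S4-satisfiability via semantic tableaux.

1. q -> (~<>q & q), w0
2. ~q, w0
Accessibility: w0Rw0

Yes, satisfiable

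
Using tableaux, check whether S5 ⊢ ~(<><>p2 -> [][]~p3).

No, not valid

Tableau for the negation <><>p2 -> [][]~p3:
1. <><>p2 -> [][]~p3, u
2. [][]~p3, u   [->-rule on 1 (branches; this branch)]
3. []~p3, u   [[]-rule on 2 via uRu]
4. ~p3, u   [[]-rule on 3 via uRu]
Accessibility: uRu
The negation has an open branch (countermodel exists).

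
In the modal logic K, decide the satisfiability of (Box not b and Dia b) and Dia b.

1. (Box not b and Dia b) and Dia b, 0
2. Box not b and Dia b, 0
3. Dia b, 0
4. Box not b, 0
5. b, 1
6. not b, 1
Accessibility: 0R1
Branch closes: b and not b both at 1.
(One branch shown.) All branches close.

No, unsatisfiable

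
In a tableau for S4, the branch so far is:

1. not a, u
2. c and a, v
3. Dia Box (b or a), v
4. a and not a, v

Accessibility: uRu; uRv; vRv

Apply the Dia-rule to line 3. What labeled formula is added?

a fresh world w with vRw, and Box (b or a) at w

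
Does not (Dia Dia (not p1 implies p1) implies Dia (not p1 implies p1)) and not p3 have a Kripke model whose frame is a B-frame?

Yes, satisfiable

1. not (Dia Dia (not p1 implies p1) implies Dia (not p1 implies p1)) and not p3, 0
2. not (Dia Dia (not p1 implies p1) implies Dia (not p1 implies p1)), 0   [and-rule on 1]
3. not p3, 0   [and-rule on 1]
4. Dia Dia (not p1 implies p1), 0   [neg-implies-rule on 2]
5. not Dia (not p1 implies p1), 0   [neg-implies-rule on 2]
6. not (not p1 implies p1), 0   [neg-Dia-rule on 5 via 0R0]
7. not p1, 0   [neg-implies-rule on 6]
8. Dia (not p1 implies p1), 1   [Dia-rule on 4: fresh world 1, 0R1]
9. not (not p1 implies p1), 1   [neg-Dia-rule on 5 via 0R1]
10. not p1, 1   [neg-implies-rule on 9]
11. not p1 implies p1, 2   [Dia-rule on 8: fresh world 2, 1R2]
12. p1, 2   [implies-rule on 11 (branches; this branch)]
Accessibility: 0R0, 0R1, 1R0, 1R1, 1R2, 2R1, 2R2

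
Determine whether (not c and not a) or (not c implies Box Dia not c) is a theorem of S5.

Tableau for the negation not ((not c and not a) or (not c implies Box Dia not c)):
1. not ((not c and not a) or (not c implies Box Dia not c)), u
2. not (not c and not a), u
3. not (not c implies Box Dia not c), u
4. not c, u
5. not Box Dia not c, u
6. a, u
7. not Dia not c, v
8. c, u
Accessibility: uRu, uRv, vRu, vRv
Branch closes: c and not c both at u.
All branches of the negation close; one closing branch shown above.

Yes, valid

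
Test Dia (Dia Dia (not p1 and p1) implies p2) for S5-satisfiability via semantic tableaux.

Satisfiable (open branch found)

1. Dia (Dia Dia (not p1 and p1) implies p2), u
2. Dia Dia (not p1 and p1) implies p2, v
3. p2, v
Accessibility: uRu, uRv, vRu, vRv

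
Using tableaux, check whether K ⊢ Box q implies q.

Tableau for the negation not (Box q implies q):
1. not (Box q implies q), 0
2. Box q, 0   [neg-implies-rule on 1]
3. not q, 0   [neg-implies-rule on 1]
The negation has an open branch (countermodel exists).

Not valid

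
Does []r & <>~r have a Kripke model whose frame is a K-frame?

1. []r & <>~r, 0
2. []r, 0
3. <>~r, 0
4. ~r, 1
5. r, 1
Accessibility: 0R1
Branch closes: r and ~r both at 1.
All branches of the tableau close; one closing branch shown above.

No, unsatisfiable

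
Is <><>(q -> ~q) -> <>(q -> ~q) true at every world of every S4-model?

Tableau for the negation ~(<><>(q -> ~q) -> <>(q -> ~q)):
1. ~(<><>(q -> ~q) -> <>(q -> ~q)), u
2. <><>(q -> ~q), u
3. ~<>(q -> ~q), u
4. ~(q -> ~q), u
5. q, u
6. <>(q -> ~q), v
7. ~(q -> ~q), v
8. q, v
9. q -> ~q, w
10. ~(q -> ~q), w
11. q, w
12. ~q, w
Accessibility: uRu, uRv, uRw, vRv, vRw, wRw
Branch closes: q and ~q both at w.
Every branch of the negation's tableau closes; the branch above is one of them.

Valid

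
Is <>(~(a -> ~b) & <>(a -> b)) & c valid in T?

Not valid

Tableau for the negation ~(<>(~(a -> ~b) & <>(a -> b)) & c):
1. ~(<>(~(a -> ~b) & <>(a -> b)) & c), w0
2. ~c, w0   [~&-rule on 1 (branches; this branch)]
Accessibility: w0Rw0
The negation has an open branch (countermodel exists).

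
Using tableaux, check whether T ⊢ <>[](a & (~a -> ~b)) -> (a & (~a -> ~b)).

No, not valid

Tableau for the negation ~(<>[](a & (~a -> ~b)) -> (a & (~a -> ~b))):
1. ~(<>[](a & (~a -> ~b)) -> (a & (~a -> ~b))), w0
2. <>[](a & (~a -> ~b)), w0
3. ~(a & (~a -> ~b)), w0
4. ~(~a -> ~b), w0
5. ~a, w0
6. b, w0
7. [](a & (~a -> ~b)), w1
8. a & (~a -> ~b), w1
9. a, w1
10. ~a -> ~b, w1
11. ~b, w1
Accessibility: w0Rw0, w0Rw1, w1Rw1
The negation has an open branch (countermodel exists).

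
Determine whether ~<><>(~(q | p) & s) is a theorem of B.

Tableau for the negation <><>(~(q | p) & s):
1. <><>(~(q | p) & s), w0
2. <>(~(q | p) & s), w1
3. ~(q | p) & s, w2
4. ~(q | p), w2
5. s, w2
6. ~q, w2
7. ~p, w2
Accessibility: w0Rw0, w0Rw1, w1Rw0, w1Rw1, w1Rw2, w2Rw1, w2Rw2
The negation has an open branch (countermodel exists).

No, not valid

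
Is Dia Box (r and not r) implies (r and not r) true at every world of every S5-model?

Tableau for the negation not (Dia Box (r and not r) implies (r and not r)):
1. not (Dia Box (r and not r) implies (r and not r)), u
2. Dia Box (r and not r), u   [neg-implies-rule on 1]
3. not (r and not r), u   [neg-implies-rule on 1]
4. r, u   [neg-and-rule on 3 (branches; this branch)]
5. Box (r and not r), v   [Dia-rule on 2: fresh world v, uRv]
6. r and not r, u   [Box-rule on 5 via vRu]
7. not r, u   [and-rule on 6]
Accessibility: uRu, uRv, vRu, vRv
Branch closes: r and not r both at u.
Every branch of the negation's tableau closes; the branch above is one of them.

Valid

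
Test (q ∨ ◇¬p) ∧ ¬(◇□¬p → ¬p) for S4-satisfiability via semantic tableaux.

1. (q ∨ ◇¬p) ∧ ¬(◇□¬p → ¬p), u
2. q ∨ ◇¬p, u
3. ¬(◇□¬p → ¬p), u
4. ◇□¬p, u
5. p, u
6. ◇¬p, u
7. □¬p, v
8. ¬p, v
9. ¬p, w
Accessibility: uRu, uRv, uRw, vRv, wRw

Satisfiable (open branch found)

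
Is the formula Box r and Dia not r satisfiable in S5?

1. Box r and Dia not r, w0
2. Box r, w0
3. Dia not r, w0
4. r, w0
5. not r, w1
6. r, w1
Accessibility: w0Rw0, w0Rw1, w1Rw0, w1Rw1
Branch closes: r and not r both at w1.
(One branch shown.) All branches close.

Unsatisfiable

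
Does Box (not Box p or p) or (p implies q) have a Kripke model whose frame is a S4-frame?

Yes, satisfiable

1. Box (not Box p or p) or (p implies q), w0
2. p implies q, w0
3. q, w0
Accessibility: w0Rw0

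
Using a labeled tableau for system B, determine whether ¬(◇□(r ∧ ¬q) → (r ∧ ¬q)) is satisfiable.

1. ¬(◇□(r ∧ ¬q) → (r ∧ ¬q)), w0
2. ◇□(r ∧ ¬q), w0   [¬→-rule on 1]
3. ¬(r ∧ ¬q), w0   [¬→-rule on 1]
4. q, w0   [¬∧-rule on 3 (branches; this branch)]
5. □(r ∧ ¬q), w1   [◇-rule on 2: fresh world w1, w0Rw1]
6. r ∧ ¬q, w0   [□-rule on 5 via w1Rw0]
7. r, w0   [∧-rule on 6]
8. ¬q, w0   [∧-rule on 6]
Accessibility: w0Rw0, w0Rw1, w1Rw0, w1Rw1
Branch closes: q and ¬q both at w0.
(One branch shown.) All branches close.

No, unsatisfiable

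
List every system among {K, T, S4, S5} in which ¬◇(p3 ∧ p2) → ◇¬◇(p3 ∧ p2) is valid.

T, S4, S5

T-tableau for the negation ¬(¬◇(p3 ∧ p2) → ◇¬◇(p3 ∧ p2)):
1. ¬(¬◇(p3 ∧ p2) → ◇¬◇(p3 ∧ p2)), u
2. ¬◇(p3 ∧ p2), u
3. ¬◇¬◇(p3 ∧ p2), u
4. ¬(p3 ∧ p2), u
5. ◇(p3 ∧ p2), u
6. ¬p2, u
7. p3 ∧ p2, v
8. p3, v
9. p2, v
10. ¬(p3 ∧ p2), v
11. ◇(p3 ∧ p2), v
12. ¬p2, v
Accessibility: uRu, uRv, vRv
Branch closes: p2 and ¬p2 both at v.
Every branch closes (one shown): valid in T, hence also in S4, S5 (every theorem of T is a theorem of S4 and S5).
K-tableau for the negation ¬(¬◇(p3 ∧ p2) → ◇¬◇(p3 ∧ p2)):
1. ¬(¬◇(p3 ∧ p2) → ◇¬◇(p3 ∧ p2)), u
2. ¬◇(p3 ∧ p2), u
3. ¬◇¬◇(p3 ∧ p2), u
Complete open branch: countermodel on a K-frame, so not valid in K.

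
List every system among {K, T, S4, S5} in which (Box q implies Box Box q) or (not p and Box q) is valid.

S4-tableau for the negation not ((Box q implies Box Box q) or (not p and Box q)):
1. not ((Box q implies Box Box q) or (not p and Box q)), w0
2. not (Box q implies Box Box q), w0
3. not (not p and Box q), w0
4. Box q, w0
5. not Box Box q, w0
6. q, w0
7. not Box q, w0
8. not Box q, w1
9. q, w1
10. not q, w2
11. q, w2
Accessibility: w0Rw0, w0Rw1, w0Rw2, w1Rw1, w2Rw2
Branch closes: q and not q both at w2.
Every branch closes (one shown): valid in S4, hence also in S5 (every theorem of S4 is a theorem of S5).
T-tableau for the negation not ((Box q implies Box Box q) or (not p and Box q)):
1. not ((Box q implies Box Box q) or (not p and Box q)), w0
2. not (Box q implies Box Box q), w0
3. not (not p and Box q), w0
4. Box q, w0
5. not Box Box q, w0
6. q, w0
7. p, w0
8. not Box q, w1
9. q, w1
10. not q, w2
Accessibility: w0Rw0, w0Rw1, w1Rw1, w1Rw2, w2Rw2
Complete open branch: countermodel on a T-frame, so not valid in T, nor in K (the same frame is also a K-frame).

S4, S5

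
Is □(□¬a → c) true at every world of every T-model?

Tableau for the negation ¬□(□¬a → c):
1. ¬□(□¬a → c), 0
2. ¬(□¬a → c), 1   [¬□-rule on 1: fresh world 1, 0R1]
3. □¬a, 1   [¬→-rule on 2]
4. ¬c, 1   [¬→-rule on 2]
5. ¬a, 1   [□-rule on 3 via 1R1]
Accessibility: 0R0, 0R1, 1R1
The negation has an open branch (countermodel exists).

Not valid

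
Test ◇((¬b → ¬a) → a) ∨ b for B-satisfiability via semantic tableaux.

1. ◇((¬b → ¬a) → a) ∨ b, u
2. b, u
Accessibility: uRu

Satisfiable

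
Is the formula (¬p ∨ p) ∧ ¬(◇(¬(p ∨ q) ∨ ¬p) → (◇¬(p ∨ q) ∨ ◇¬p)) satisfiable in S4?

1. (¬p ∨ p) ∧ ¬(◇(¬(p ∨ q) ∨ ¬p) → (◇¬(p ∨ q) ∨ ◇¬p)), u
2. ¬p ∨ p, u
3. ¬(◇(¬(p ∨ q) ∨ ¬p) → (◇¬(p ∨ q) ∨ ◇¬p)), u
4. ◇(¬(p ∨ q) ∨ ¬p), u
5. ¬(◇¬(p ∨ q) ∨ ◇¬p), u
6. ¬◇¬(p ∨ q), u
7. ¬◇¬p, u
8. p ∨ q, u
9. p, u
10. q, u
11. ¬(p ∨ q) ∨ ¬p, v
12. p ∨ q, v
13. p, v
14. ¬(p ∨ q), v
15. ¬p, v
16. ¬q, v
Accessibility: uRu, uRv, vRv
Branch closes: p and ¬p both at v.
Every branch closes; the branch above is one of them.

Unsatisfiable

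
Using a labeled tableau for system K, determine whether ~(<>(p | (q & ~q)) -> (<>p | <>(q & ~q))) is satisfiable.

Unsatisfiable

1. ~(<>(p | (q & ~q)) -> (<>p | <>(q & ~q))), 0
2. <>(p | (q & ~q)), 0
3. ~(<>p | <>(q & ~q)), 0
4. ~<>p, 0
5. ~<>(q & ~q), 0
6. p | (q & ~q), 1
7. ~p, 1
8. ~(q & ~q), 1
9. q & ~q, 1
10. q, 1
11. ~q, 1
Accessibility: 0R1
Branch closes: q and ~q both at 1.
All branches of the tableau close; one closing branch shown above.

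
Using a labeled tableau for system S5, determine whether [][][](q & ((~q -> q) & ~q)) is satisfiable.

1. [][][](q & ((~q -> q) & ~q)), w0
2. [][](q & ((~q -> q) & ~q)), w0   [[]-rule on 1 via w0Rw0]
3. [](q & ((~q -> q) & ~q)), w0   [[]-rule on 2 via w0Rw0]
4. q & ((~q -> q) & ~q), w0   [[]-rule on 3 via w0Rw0]
5. q, w0   [&-rule on 4]
6. (~q -> q) & ~q, w0   [&-rule on 4]
7. ~q -> q, w0   [&-rule on 6]
8. ~q, w0   [&-rule on 6]
Accessibility: w0Rw0
Branch closes: q and ~q both at w0.
All branches of the tableau close; one closing branch shown above.

Unsatisfiable (every branch closes)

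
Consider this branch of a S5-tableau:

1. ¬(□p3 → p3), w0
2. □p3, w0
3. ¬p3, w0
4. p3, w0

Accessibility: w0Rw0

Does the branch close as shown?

Both p3 and ¬p3 appear at w0.

Yes, closed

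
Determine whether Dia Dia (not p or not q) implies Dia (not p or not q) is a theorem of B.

Not valid

Tableau for the negation not (Dia Dia (not p or not q) implies Dia (not p or not q)):
1. not (Dia Dia (not p or not q) implies Dia (not p or not q)), u
2. Dia Dia (not p or not q), u
3. not Dia (not p or not q), u
4. not (not p or not q), u
5. p, u
6. q, u
7. Dia (not p or not q), v
8. not (not p or not q), v
9. p, v
10. q, v
11. not p or not q, w
12. not q, w
Accessibility: uRu, uRv, vRu, vRv, vRw, wRv, wRw
The negation has an open branch (countermodel exists).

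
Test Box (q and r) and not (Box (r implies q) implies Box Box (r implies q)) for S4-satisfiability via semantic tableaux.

Unsatisfiable

1. Box (q and r) and not (Box (r implies q) implies Box Box (r implies q)), 0
2. Box (q and r), 0
3. not (Box (r implies q) implies Box Box (r implies q)), 0
4. Box (r implies q), 0
5. not Box Box (r implies q), 0
6. q and r, 0
7. q, 0
8. r, 0
9. r implies q, 0
10. not Box (r implies q), 1
11. q and r, 1
12. q, 1
13. r, 1
14. r implies q, 1
15. not (r implies q), 2
16. r, 2
17. not q, 2
18. q and r, 2
19. q, 2
Accessibility: 0R0, 0R1, 0R2, 1R1, 1R2, 2R2
Branch closes: q and not q both at 2.
All branches of the tableau close; one closing branch shown above.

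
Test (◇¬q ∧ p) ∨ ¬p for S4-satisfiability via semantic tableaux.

1. (◇¬q ∧ p) ∨ ¬p, u
2. ¬p, u
Accessibility: uRu

Satisfiable (open branch found)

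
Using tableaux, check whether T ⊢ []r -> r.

Tableau for the negation ~([]r -> r):
1. ~([]r -> r), w0
2. []r, w0
3. ~r, w0
4. r, w0
Accessibility: w0Rw0
Branch closes: r and ~r both at w0.
Every branch of the negation's tableau closes; the branch above is one of them.

Valid in T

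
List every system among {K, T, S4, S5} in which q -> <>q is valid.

T, S4, S5

K-tableau for the negation ~(q -> <>q):
1. ~(q -> <>q), w0
2. q, w0   [~->-rule on 1]
3. ~<>q, w0   [~->-rule on 1]
Complete open branch: countermodel on a K-frame, so not valid in K.
T-tableau for the negation ~(q -> <>q):
1. ~(q -> <>q), w0
2. q, w0   [~->-rule on 1]
3. ~<>q, w0   [~->-rule on 1]
4. ~q, w0   [~<>-rule on 3 via w0Rw0]
Accessibility: w0Rw0
Branch closes: q and ~q both at w0.
Every branch closes (one shown): valid in T, hence also in S4, S5 (every theorem of T is a theorem of S4 and S5).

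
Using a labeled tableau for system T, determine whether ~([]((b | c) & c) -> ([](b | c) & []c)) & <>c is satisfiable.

1. ~([]((b | c) & c) -> ([](b | c) & []c)) & <>c, w0
2. ~([]((b | c) & c) -> ([](b | c) & []c)), w0   [&-rule on 1]
3. <>c, w0   [&-rule on 1]
4. []((b | c) & c), w0   [~->-rule on 2]
5. ~([](b | c) & []c), w0   [~->-rule on 2]
6. (b | c) & c, w0   [[]-rule on 4 via w0Rw0]
7. b | c, w0   [&-rule on 6]
8. c, w0   [&-rule on 6]
9. ~[](b | c), w0   [~&-rule on 5 (branches; this branch)]
10. c, w1   [<>-rule on 3: fresh world w1, w0Rw1]
11. (b | c) & c, w1   [[]-rule on 4 via w0Rw1]
12. b | c, w1   [&-rule on 11]
13. ~(b | c), w2   [~[]-rule on 9: fresh world w2, w0Rw2]
14. ~b, w2   [~|-rule on 13]
15. ~c, w2   [~|-rule on 13]
16. (b | c) & c, w2   [[]-rule on 4 via w0Rw2]
17. b | c, w2   [&-rule on 16]
18. c, w2   [&-rule on 16]
Accessibility: w0Rw0, w0Rw1, w0Rw2, w1Rw1, w2Rw2
Branch closes: c and ~c both at w2.
Every branch closes; the branch above is one of them.

Unsatisfiable (every branch closes)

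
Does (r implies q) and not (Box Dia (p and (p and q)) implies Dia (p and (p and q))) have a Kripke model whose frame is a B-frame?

1. (r implies q) and not (Box Dia (p and (p and q)) implies Dia (p and (p and q))), 0
2. r implies q, 0
3. not (Box Dia (p and (p and q)) implies Dia (p and (p and q))), 0
4. Box Dia (p and (p and q)), 0
5. not Dia (p and (p and q)), 0
6. Dia (p and (p and q)), 0
7. not (p and (p and q)), 0
8. q, 0
9. not (p and q), 0
10. not p, 0
11. p and (p and q), 1
12. p, 1
13. p and q, 1
14. q, 1
15. Dia (p and (p and q)), 1
16. not (p and (p and q)), 1
17. not (p and q), 1
18. not q, 1
Accessibility: 0R0, 0R1, 1R0, 1R1
Branch closes: q and not q both at 1.
(One branch shown.) All branches close.

No, unsatisfiable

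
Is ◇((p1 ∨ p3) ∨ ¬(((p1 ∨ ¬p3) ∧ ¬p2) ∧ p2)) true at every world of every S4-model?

Tableau for the negation ¬◇((p1 ∨ p3) ∨ ¬(((p1 ∨ ¬p3) ∧ ¬p2) ∧ p2)):
1. ¬◇((p1 ∨ p3) ∨ ¬(((p1 ∨ ¬p3) ∧ ¬p2) ∧ p2)), 0
2. ¬((p1 ∨ p3) ∨ ¬(((p1 ∨ ¬p3) ∧ ¬p2) ∧ p2)), 0
3. ¬(p1 ∨ p3), 0
4. ((p1 ∨ ¬p3) ∧ ¬p2) ∧ p2, 0
5. ¬p1, 0
6. ¬p3, 0
7. (p1 ∨ ¬p3) ∧ ¬p2, 0
8. p2, 0
9. p1 ∨ ¬p3, 0
10. ¬p2, 0
Accessibility: 0R0
Branch closes: p2 and ¬p2 both at 0.
Every branch of the negation's tableau closes; the branch above is one of them.

Valid in S4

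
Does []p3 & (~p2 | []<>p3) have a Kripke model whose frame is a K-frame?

1. []p3 & (~p2 | []<>p3), u
2. []p3, u
3. ~p2 | []<>p3, u
4. []<>p3, u

Yes, satisfiable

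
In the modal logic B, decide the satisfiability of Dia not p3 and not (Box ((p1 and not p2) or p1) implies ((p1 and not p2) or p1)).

No, unsatisfiable

1. Dia not p3 and not (Box ((p1 and not p2) or p1) implies ((p1 and not p2) or p1)), w0
2. Dia not p3, w0
3. not (Box ((p1 and not p2) or p1) implies ((p1 and not p2) or p1)), w0
4. Box ((p1 and not p2) or p1), w0
5. not ((p1 and not p2) or p1), w0
6. not (p1 and not p2), w0
7. not p1, w0
8. (p1 and not p2) or p1, w0
9. p2, w0
10. p1 and not p2, w0
11. p1, w0
12. not p2, w0
Accessibility: w0Rw0
Branch closes: p1 and not p1 both at w0.
Every branch closes; the branch above is one of them.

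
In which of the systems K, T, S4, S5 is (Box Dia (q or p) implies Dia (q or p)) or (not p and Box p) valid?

T, S4, S5

T-tableau for the negation not ((Box Dia (q or p) implies Dia (q or p)) or (not p and Box p)):
1. not ((Box Dia (q or p) implies Dia (q or p)) or (not p and Box p)), w0
2. not (Box Dia (q or p) implies Dia (q or p)), w0
3. not (not p and Box p), w0
4. Box Dia (q or p), w0
5. not Dia (q or p), w0
6. Dia (q or p), w0
7. not (q or p), w0
8. not q, w0
9. not p, w0
10. not Box p, w0
11. q or p, w1
12. Dia (q or p), w1
13. not (q or p), w1
14. not q, w1
15. not p, w1
16. p, w1
Accessibility: w0Rw0, w0Rw1, w1Rw1
Branch closes: p and not p both at w1.
Every branch closes (one shown): valid in T, hence also in S4, S5 (every theorem of T is a theorem of S4 and S5).
K-tableau for the negation not ((Box Dia (q or p) implies Dia (q or p)) or (not p and Box p)):
1. not ((Box Dia (q or p) implies Dia (q or p)) or (not p and Box p)), w0
2. not (Box Dia (q or p) implies Dia (q or p)), w0
3. not (not p and Box p), w0
4. Box Dia (q or p), w0
5. not Dia (q or p), w0
6. not Box p, w0
7. not p, w1
8. Dia (q or p), w1
9. not (q or p), w1
10. not q, w1
11. q or p, w2
12. p, w2
Accessibility: w0Rw1, w1Rw2
Complete open branch: countermodel on a K-frame, so not valid in K.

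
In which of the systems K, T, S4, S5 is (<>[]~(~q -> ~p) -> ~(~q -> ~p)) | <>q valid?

S4-tableau for the negation ~((<>[]~(~q -> ~p) -> ~(~q -> ~p)) | <>q):
1. ~((<>[]~(~q -> ~p) -> ~(~q -> ~p)) | <>q), 0
2. ~(<>[]~(~q -> ~p) -> ~(~q -> ~p)), 0   [~|-rule on 1]
3. ~<>q, 0   [~|-rule on 1]
4. <>[]~(~q -> ~p), 0   [~->-rule on 2]
5. ~q -> ~p, 0   [~->-rule on 2]
6. ~q, 0   [~<>-rule on 3 via 0R0]
7. ~p, 0   [->-rule on 5 (branches; this branch)]
8. []~(~q -> ~p), 1   [<>-rule on 4: fresh world 1, 0R1]
9. ~q, 1   [~<>-rule on 3 via 0R1]
10. ~(~q -> ~p), 1   [[]-rule on 8 via 1R1]
11. p, 1   [~->-rule on 10]
Accessibility: 0R0, 0R1, 1R1
Complete open branch: countermodel on an S4-frame, so not valid in S4, nor in K, T (the same frame is also a K-frame and a T-frame).
S5-tableau for the negation ~((<>[]~(~q -> ~p) -> ~(~q -> ~p)) | <>q):
1. ~((<>[]~(~q -> ~p) -> ~(~q -> ~p)) | <>q), 0
2. ~(<>[]~(~q -> ~p) -> ~(~q -> ~p)), 0   [~|-rule on 1]
3. ~<>q, 0   [~|-rule on 1]
4. <>[]~(~q -> ~p), 0   [~->-rule on 2]
5. ~q -> ~p, 0   [~->-rule on 2]
6. ~q, 0   [~<>-rule on 3 via 0R0]
7. ~p, 0   [->-rule on 5 (branches; this branch)]
8. []~(~q -> ~p), 1   [<>-rule on 4: fresh world 1, 0R1]
9. ~q, 1   [~<>-rule on 3 via 0R1]
10. ~(~q -> ~p), 0   [[]-rule on 8 via 1R0]
11. p, 0   [~->-rule on 10]
Accessibility: 0R0, 0R1, 1R0, 1R1
Branch closes: p and ~p both at 0.
Every branch closes (one shown): valid in S5.

S5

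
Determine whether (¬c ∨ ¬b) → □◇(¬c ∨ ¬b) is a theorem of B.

Valid in B

Tableau for the negation ¬((¬c ∨ ¬b) → □◇(¬c ∨ ¬b)):
1. ¬((¬c ∨ ¬b) → □◇(¬c ∨ ¬b)), 0
2. ¬c ∨ ¬b, 0
3. ¬□◇(¬c ∨ ¬b), 0
4. ¬b, 0
5. ¬◇(¬c ∨ ¬b), 1
6. ¬(¬c ∨ ¬b), 0
7. c, 0
8. b, 0
Accessibility: 0R0, 0R1, 1R0, 1R1
Branch closes: b and ¬b both at 0.
All branches of the negation close; one closing branch shown above.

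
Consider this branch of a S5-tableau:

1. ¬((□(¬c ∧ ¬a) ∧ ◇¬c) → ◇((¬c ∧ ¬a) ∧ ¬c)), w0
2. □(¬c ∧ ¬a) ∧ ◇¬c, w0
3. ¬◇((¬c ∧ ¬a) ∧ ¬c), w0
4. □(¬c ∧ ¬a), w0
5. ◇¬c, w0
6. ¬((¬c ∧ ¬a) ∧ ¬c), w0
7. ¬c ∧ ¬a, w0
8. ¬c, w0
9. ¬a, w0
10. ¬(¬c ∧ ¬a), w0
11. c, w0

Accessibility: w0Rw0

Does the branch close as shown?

Yes, closed

Both c and ¬c appear at w0.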